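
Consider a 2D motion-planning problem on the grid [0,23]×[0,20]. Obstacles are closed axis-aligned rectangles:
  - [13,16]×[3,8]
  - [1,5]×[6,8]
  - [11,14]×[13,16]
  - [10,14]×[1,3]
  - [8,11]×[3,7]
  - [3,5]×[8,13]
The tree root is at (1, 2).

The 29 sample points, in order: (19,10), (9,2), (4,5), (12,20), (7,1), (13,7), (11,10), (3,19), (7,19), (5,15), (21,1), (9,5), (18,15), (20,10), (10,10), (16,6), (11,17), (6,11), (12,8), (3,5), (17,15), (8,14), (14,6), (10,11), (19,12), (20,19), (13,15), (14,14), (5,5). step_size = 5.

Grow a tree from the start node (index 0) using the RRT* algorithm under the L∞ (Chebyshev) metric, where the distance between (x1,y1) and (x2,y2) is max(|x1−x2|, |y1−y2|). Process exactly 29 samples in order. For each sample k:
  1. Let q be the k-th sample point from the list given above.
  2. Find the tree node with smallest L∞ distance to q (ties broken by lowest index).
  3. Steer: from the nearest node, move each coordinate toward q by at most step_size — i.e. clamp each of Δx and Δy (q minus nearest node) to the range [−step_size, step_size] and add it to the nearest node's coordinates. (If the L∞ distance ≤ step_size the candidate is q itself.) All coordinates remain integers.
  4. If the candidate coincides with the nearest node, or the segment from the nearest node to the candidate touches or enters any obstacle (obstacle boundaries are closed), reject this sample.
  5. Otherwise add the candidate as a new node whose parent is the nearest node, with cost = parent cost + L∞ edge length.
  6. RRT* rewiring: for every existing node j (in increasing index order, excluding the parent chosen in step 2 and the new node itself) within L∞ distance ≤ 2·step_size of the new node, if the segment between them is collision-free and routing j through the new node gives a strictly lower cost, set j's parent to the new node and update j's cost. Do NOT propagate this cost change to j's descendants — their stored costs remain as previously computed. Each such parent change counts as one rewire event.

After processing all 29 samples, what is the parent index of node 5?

Parent of node 5: 2

1. q=(19,10) nearest=0 d=18 new=(6,7) → blocked by [1,5]×[6,8], reject
2. q=(9,2) nearest=0 d=8 new=(6,2) → add node 1 parent=0 cost=5
3. q=(4,5) nearest=0 d=3 new=(4,5) → add node 2 parent=0 cost=3
4. q=(12,20) nearest=2 d=15 new=(9,10) → blocked by [1,5]×[6,8], reject
5. q=(7,1) nearest=1 d=1 new=(7,1) → add node 3 parent=1 cost=6
6. q=(13,7) nearest=3 d=6 new=(12,6) → blocked by [8,11]×[3,7], reject
7. q=(11,10) nearest=2 d=7 new=(9,10) → blocked by [1,5]×[6,8], reject
8. q=(3,19) nearest=2 d=14 new=(3,10) → blocked by [1,5]×[6,8], reject
9. q=(7,19) nearest=2 d=14 new=(7,10) → blocked by [1,5]×[6,8], reject
10. q=(5,15) nearest=2 d=10 new=(5,10) → blocked by [1,5]×[6,8], reject
11. q=(21,1) nearest=3 d=14 new=(12,1) → blocked by [10,14]×[1,3], reject
12. q=(9,5) nearest=1 d=3 new=(9,5) → blocked by [8,11]×[3,7], reject
13. q=(18,15) nearest=1 d=13 new=(11,7) → blocked by [8,11]×[3,7], reject
14. q=(20,10) nearest=3 d=13 new=(12,6) → blocked by [8,11]×[3,7], reject
15. q=(10,10) nearest=2 d=6 new=(9,10) → blocked by [1,5]×[6,8], reject
16. q=(16,6) nearest=3 d=9 new=(12,6) → blocked by [8,11]×[3,7], reject
17. q=(11,17) nearest=2 d=12 new=(9,10) → blocked by [1,5]×[6,8], reject
18. q=(6,11) nearest=2 d=6 new=(6,10) → blocked by [1,5]×[6,8], reject
19. q=(12,8) nearest=1 d=6 new=(11,7) → blocked by [8,11]×[3,7], reject
20. q=(3,5) nearest=2 d=1 new=(3,5) → add node 4 parent=2 cost=4
21. q=(17,15) nearest=1 d=13 new=(11,7) → blocked by [8,11]×[3,7], reject
22. q=(8,14) nearest=2 d=9 new=(8,10) → blocked by [1,5]×[6,8], reject
23. q=(14,6) nearest=3 d=7 new=(12,6) → blocked by [8,11]×[3,7], reject
24. q=(10,11) nearest=2 d=6 new=(9,10) → blocked by [1,5]×[6,8], reject
25. q=(19,12) nearest=3 d=12 new=(12,6) → blocked by [8,11]×[3,7], reject
26. q=(20,19) nearest=2 d=16 new=(9,10) → blocked by [1,5]×[6,8], reject
27. q=(13,15) nearest=2 d=10 new=(9,10) → blocked by [1,5]×[6,8], reject
28. q=(14,14) nearest=2 d=10 new=(9,10) → blocked by [1,5]×[6,8], reject
29. q=(5,5) nearest=2 d=1 new=(5,5) → add node 5 parent=2 cost=4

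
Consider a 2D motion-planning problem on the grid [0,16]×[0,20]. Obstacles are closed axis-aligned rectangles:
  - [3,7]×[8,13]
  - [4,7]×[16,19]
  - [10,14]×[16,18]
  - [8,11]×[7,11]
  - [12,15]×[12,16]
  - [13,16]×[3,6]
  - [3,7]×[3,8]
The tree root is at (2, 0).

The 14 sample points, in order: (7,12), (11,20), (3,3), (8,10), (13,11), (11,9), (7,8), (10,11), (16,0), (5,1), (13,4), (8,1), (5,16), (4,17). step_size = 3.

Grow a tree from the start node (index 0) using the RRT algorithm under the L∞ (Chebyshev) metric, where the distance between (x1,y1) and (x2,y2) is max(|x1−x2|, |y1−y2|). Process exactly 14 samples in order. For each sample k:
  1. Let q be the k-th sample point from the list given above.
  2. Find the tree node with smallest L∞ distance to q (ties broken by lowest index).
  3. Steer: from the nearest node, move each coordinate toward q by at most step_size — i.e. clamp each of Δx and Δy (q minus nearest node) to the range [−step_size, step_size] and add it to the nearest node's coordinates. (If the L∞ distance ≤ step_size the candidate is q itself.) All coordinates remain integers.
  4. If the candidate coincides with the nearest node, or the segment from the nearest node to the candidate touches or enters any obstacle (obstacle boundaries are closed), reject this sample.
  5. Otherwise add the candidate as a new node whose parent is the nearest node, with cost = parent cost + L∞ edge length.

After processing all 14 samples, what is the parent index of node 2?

Parent of node 2: 1

1. q=(7,12) nearest=0 d=12 new=(5,3) → blocked by [3,7]×[3,8], reject
2. q=(11,20) nearest=0 d=20 new=(5,3) → blocked by [3,7]×[3,8], reject
3. q=(3,3) nearest=0 d=3 new=(3,3) → blocked by [3,7]×[3,8], reject
4. q=(8,10) nearest=0 d=10 new=(5,3) → blocked by [3,7]×[3,8], reject
5. q=(13,11) nearest=0 d=11 new=(5,3) → blocked by [3,7]×[3,8], reject
6. q=(11,9) nearest=0 d=9 new=(5,3) → blocked by [3,7]×[3,8], reject
7. q=(7,8) nearest=0 d=8 new=(5,3) → blocked by [3,7]×[3,8], reject
8. q=(10,11) nearest=0 d=11 new=(5,3) → blocked by [3,7]×[3,8], reject
9. q=(16,0) nearest=0 d=14 new=(5,0) → add node 1 parent=0 cost=3
10. q=(5,1) nearest=1 d=1 new=(5,1) → add node 2 parent=1 cost=4
11. q=(13,4) nearest=1 d=8 new=(8,3) → add node 3 parent=1 cost=6
12. q=(8,1) nearest=3 d=2 new=(8,1) → add node 4 parent=3 cost=8
13. q=(5,16) nearest=3 d=13 new=(5,6) → blocked by [3,7]×[3,8], reject
14. q=(4,17) nearest=3 d=14 new=(5,6) → blocked by [3,7]×[3,8], reject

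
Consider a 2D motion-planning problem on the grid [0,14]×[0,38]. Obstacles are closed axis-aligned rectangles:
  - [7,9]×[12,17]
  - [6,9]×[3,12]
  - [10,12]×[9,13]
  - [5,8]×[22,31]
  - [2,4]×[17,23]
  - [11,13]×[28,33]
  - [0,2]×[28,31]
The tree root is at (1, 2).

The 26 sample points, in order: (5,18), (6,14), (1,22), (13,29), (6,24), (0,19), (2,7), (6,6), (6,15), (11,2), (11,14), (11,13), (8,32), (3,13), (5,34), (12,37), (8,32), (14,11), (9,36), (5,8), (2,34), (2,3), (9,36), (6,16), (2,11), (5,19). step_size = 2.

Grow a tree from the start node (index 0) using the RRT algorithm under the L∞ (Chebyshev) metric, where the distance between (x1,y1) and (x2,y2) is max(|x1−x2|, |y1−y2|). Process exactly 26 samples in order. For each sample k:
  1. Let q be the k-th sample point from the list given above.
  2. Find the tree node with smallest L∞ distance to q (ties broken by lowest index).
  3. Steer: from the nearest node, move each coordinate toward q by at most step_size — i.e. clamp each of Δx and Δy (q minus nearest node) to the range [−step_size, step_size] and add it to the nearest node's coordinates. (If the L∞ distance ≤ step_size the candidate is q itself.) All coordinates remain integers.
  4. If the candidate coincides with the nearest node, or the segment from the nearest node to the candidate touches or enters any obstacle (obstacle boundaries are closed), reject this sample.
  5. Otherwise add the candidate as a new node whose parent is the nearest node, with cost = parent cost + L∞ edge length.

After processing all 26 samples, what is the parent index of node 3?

1. q=(5,18) nearest=0 d=16 new=(3,4) → add node 1 parent=0 cost=2
2. q=(6,14) nearest=1 d=10 new=(5,6) → add node 2 parent=1 cost=4
3. q=(1,22) nearest=2 d=16 new=(3,8) → add node 3 parent=2 cost=6
4. q=(13,29) nearest=3 d=21 new=(5,10) → add node 4 parent=3 cost=8
5. q=(6,24) nearest=4 d=14 new=(6,12) → blocked by [6,9]×[3,12], reject
6. q=(0,19) nearest=4 d=9 new=(3,12) → add node 5 parent=4 cost=10
7. q=(2,7) nearest=3 d=1 new=(2,7) → add node 6 parent=3 cost=7
8. q=(6,6) nearest=2 d=1 new=(6,6) → blocked by [6,9]×[3,12], reject
9. q=(6,15) nearest=5 d=3 new=(5,14) → add node 7 parent=5 cost=12
10. q=(11,2) nearest=2 d=6 new=(7,4) → blocked by [6,9]×[3,12], reject
11. q=(11,14) nearest=4 d=6 new=(7,12) → blocked by [7,9]×[12,17], reject
12. q=(11,13) nearest=4 d=6 new=(7,12) → blocked by [7,9]×[12,17], reject
13. q=(8,32) nearest=7 d=18 new=(7,16) → blocked by [7,9]×[12,17], reject
14. q=(3,13) nearest=5 d=1 new=(3,13) → add node 8 parent=5 cost=11
15. q=(5,34) nearest=7 d=20 new=(5,16) → add node 9 parent=7 cost=14
16. q=(12,37) nearest=9 d=21 new=(7,18) → add node 10 parent=9 cost=16
17. q=(8,32) nearest=10 d=14 new=(8,20) → add node 11 parent=10 cost=18
18. q=(14,11) nearest=10 d=7 new=(9,16) → blocked by [7,9]×[12,17], reject
19. q=(9,36) nearest=11 d=16 new=(9,22) → add node 12 parent=11 cost=20
20. q=(5,8) nearest=2 d=2 new=(5,8) → add node 13 parent=2 cost=6
21. q=(2,34) nearest=12 d=12 new=(7,24) → blocked by [5,8]×[22,31], reject
22. q=(2,3) nearest=0 d=1 new=(2,3) → add node 14 parent=0 cost=1
23. q=(9,36) nearest=12 d=14 new=(9,24) → add node 15 parent=12 cost=22
24. q=(6,16) nearest=9 d=1 new=(6,16) → add node 16 parent=9 cost=15
25. q=(2,11) nearest=5 d=1 new=(2,11) → add node 17 parent=5 cost=11
26. q=(5,19) nearest=10 d=2 new=(5,19) → add node 18 parent=10 cost=18

Parent of node 3: 2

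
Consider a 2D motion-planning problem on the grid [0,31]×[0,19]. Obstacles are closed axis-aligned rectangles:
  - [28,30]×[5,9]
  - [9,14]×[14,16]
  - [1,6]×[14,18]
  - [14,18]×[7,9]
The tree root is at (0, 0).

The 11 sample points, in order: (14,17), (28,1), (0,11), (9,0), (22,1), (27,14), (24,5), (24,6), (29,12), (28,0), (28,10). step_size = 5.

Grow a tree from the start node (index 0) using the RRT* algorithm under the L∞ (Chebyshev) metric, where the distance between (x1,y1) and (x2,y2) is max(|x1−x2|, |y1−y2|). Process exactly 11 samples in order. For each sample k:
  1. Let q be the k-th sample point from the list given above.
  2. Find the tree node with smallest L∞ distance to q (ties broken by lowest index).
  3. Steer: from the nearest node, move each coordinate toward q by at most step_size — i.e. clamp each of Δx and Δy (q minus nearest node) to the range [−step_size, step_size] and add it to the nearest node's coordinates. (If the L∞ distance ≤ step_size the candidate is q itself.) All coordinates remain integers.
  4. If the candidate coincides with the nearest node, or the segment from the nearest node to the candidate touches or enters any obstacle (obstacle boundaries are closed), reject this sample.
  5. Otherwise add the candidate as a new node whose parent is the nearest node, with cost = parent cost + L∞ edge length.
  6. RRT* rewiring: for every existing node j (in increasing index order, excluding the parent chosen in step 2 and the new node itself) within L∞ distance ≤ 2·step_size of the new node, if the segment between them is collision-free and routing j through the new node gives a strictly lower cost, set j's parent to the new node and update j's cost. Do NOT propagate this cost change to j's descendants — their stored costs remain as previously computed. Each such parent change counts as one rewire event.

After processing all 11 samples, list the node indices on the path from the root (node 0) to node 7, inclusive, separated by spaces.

1. q=(14,17) nearest=0 d=17 new=(5,5) → add node 1 parent=0 cost=5
2. q=(28,1) nearest=1 d=23 new=(10,1) → add node 2 parent=1 cost=10
3. q=(0,11) nearest=1 d=6 new=(0,10) → add node 3 parent=1 cost=10
4. q=(9,0) nearest=2 d=1 new=(9,0) → add node 4 parent=2 cost=11
5. q=(22,1) nearest=2 d=12 new=(15,1) → add node 5 parent=2 cost=15
6. q=(27,14) nearest=5 d=13 new=(20,6) → add node 6 parent=5 cost=20
7. q=(24,5) nearest=6 d=4 new=(24,5) → add node 7 parent=6 cost=24
8. q=(24,6) nearest=7 d=1 new=(24,6) → add node 8 parent=7 cost=25
9. q=(29,12) nearest=8 d=6 new=(29,11) → add node 9 parent=8 cost=30
10. q=(28,0) nearest=7 d=5 new=(28,0) → add node 10 parent=7 cost=29
11. q=(28,10) nearest=9 d=1 new=(28,10) → add node 11 parent=9 cost=31

Path: 0 1 2 5 6 7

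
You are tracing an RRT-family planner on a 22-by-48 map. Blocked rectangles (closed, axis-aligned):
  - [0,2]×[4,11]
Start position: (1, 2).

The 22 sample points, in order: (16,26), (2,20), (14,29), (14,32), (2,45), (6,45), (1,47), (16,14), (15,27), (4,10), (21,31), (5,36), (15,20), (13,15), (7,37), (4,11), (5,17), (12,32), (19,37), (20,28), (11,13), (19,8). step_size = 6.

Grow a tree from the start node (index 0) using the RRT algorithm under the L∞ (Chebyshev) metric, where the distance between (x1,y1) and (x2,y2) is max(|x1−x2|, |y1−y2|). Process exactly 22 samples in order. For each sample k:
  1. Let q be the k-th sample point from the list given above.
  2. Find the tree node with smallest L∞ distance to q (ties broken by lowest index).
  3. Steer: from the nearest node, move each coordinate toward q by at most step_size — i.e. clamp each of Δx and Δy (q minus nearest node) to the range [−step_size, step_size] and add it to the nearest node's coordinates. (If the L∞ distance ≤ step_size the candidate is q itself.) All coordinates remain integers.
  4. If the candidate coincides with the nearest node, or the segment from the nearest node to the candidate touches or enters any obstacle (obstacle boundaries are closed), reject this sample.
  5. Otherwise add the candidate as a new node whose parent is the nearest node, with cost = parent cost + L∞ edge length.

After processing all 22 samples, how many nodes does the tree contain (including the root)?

Node count: 23

1. q=(16,26) nearest=0 d=24 new=(7,8) → add node 1 parent=0 cost=6
2. q=(2,20) nearest=1 d=12 new=(2,14) → add node 2 parent=1 cost=12
3. q=(14,29) nearest=2 d=15 new=(8,20) → add node 3 parent=2 cost=18
4. q=(14,32) nearest=3 d=12 new=(14,26) → add node 4 parent=3 cost=24
5. q=(2,45) nearest=4 d=19 new=(8,32) → add node 5 parent=4 cost=30
6. q=(6,45) nearest=5 d=13 new=(6,38) → add node 6 parent=5 cost=36
7. q=(1,47) nearest=6 d=9 new=(1,44) → add node 7 parent=6 cost=42
8. q=(16,14) nearest=3 d=8 new=(14,14) → add node 8 parent=3 cost=24
9. q=(15,27) nearest=4 d=1 new=(15,27) → add node 9 parent=4 cost=25
10. q=(4,10) nearest=1 d=3 new=(4,10) → add node 10 parent=1 cost=9
11. q=(21,31) nearest=9 d=6 new=(21,31) → add node 11 parent=9 cost=31
12. q=(5,36) nearest=6 d=2 new=(5,36) → add node 12 parent=6 cost=38
13. q=(15,20) nearest=4 d=6 new=(15,20) → add node 13 parent=4 cost=30
14. q=(13,15) nearest=8 d=1 new=(13,15) → add node 14 parent=8 cost=25
15. q=(7,37) nearest=6 d=1 new=(7,37) → add node 15 parent=6 cost=37
16. q=(4,11) nearest=10 d=1 new=(4,11) → add node 16 parent=10 cost=10
17. q=(5,17) nearest=2 d=3 new=(5,17) → add node 17 parent=2 cost=15
18. q=(12,32) nearest=5 d=4 new=(12,32) → add node 18 parent=5 cost=34
19. q=(19,37) nearest=11 d=6 new=(19,37) → add node 19 parent=11 cost=37
20. q=(20,28) nearest=11 d=3 new=(20,28) → add node 20 parent=11 cost=34
21. q=(11,13) nearest=14 d=2 new=(11,13) → add node 21 parent=14 cost=27
22. q=(19,8) nearest=8 d=6 new=(19,8) → add node 22 parent=8 cost=30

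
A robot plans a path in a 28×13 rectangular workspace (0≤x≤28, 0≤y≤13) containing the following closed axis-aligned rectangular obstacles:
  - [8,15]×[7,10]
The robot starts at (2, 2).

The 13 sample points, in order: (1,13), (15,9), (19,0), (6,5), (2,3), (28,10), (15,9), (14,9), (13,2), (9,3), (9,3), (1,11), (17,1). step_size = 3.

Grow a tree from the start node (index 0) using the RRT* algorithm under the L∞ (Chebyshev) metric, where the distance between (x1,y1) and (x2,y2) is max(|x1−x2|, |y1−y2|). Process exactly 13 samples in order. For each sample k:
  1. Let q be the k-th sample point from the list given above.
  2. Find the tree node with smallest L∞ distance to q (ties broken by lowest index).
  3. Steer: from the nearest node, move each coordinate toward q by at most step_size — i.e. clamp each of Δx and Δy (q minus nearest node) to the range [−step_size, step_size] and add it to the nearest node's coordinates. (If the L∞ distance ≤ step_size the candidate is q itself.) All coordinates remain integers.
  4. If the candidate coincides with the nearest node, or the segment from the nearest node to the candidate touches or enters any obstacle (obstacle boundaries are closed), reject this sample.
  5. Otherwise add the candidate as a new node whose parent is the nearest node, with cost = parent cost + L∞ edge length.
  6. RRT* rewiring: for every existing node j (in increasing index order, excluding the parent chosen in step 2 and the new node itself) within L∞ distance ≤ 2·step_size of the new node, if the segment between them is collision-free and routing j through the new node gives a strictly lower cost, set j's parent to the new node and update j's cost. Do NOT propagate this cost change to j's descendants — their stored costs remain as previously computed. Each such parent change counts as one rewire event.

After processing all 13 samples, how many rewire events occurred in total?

Rewire events: 1

1. q=(1,13) nearest=0 d=11 new=(1,5) → add node 1 parent=0 cost=3
2. q=(15,9) nearest=0 d=13 new=(5,5) → add node 2 parent=0 cost=3
3. q=(19,0) nearest=2 d=14 new=(8,2) → add node 3 parent=2 cost=6
4. q=(6,5) nearest=2 d=1 new=(6,5) → add node 4 parent=2 cost=4
5. q=(2,3) nearest=0 d=1 new=(2,3) → add node 5 parent=0 cost=1
6. q=(28,10) nearest=3 d=20 new=(11,5) → add node 6 parent=3 cost=9
7. q=(15,9) nearest=6 d=4 new=(14,8) → blocked by [8,15]×[7,10], reject
8. q=(14,9) nearest=6 d=4 new=(14,8) → blocked by [8,15]×[7,10], reject
9. q=(13,2) nearest=6 d=3 new=(13,2) → add node 7 parent=6 cost=12
10. q=(9,3) nearest=3 d=1 new=(9,3) → add node 8 parent=3 cost=7; rewire 7→8 (11<12)
11. q=(9,3) nearest=8 d=0 → coincident, reject
12. q=(1,11) nearest=1 d=6 new=(1,8) → add node 9 parent=1 cost=6
13. q=(17,1) nearest=7 d=4 new=(16,1) → add node 10 parent=7 cost=14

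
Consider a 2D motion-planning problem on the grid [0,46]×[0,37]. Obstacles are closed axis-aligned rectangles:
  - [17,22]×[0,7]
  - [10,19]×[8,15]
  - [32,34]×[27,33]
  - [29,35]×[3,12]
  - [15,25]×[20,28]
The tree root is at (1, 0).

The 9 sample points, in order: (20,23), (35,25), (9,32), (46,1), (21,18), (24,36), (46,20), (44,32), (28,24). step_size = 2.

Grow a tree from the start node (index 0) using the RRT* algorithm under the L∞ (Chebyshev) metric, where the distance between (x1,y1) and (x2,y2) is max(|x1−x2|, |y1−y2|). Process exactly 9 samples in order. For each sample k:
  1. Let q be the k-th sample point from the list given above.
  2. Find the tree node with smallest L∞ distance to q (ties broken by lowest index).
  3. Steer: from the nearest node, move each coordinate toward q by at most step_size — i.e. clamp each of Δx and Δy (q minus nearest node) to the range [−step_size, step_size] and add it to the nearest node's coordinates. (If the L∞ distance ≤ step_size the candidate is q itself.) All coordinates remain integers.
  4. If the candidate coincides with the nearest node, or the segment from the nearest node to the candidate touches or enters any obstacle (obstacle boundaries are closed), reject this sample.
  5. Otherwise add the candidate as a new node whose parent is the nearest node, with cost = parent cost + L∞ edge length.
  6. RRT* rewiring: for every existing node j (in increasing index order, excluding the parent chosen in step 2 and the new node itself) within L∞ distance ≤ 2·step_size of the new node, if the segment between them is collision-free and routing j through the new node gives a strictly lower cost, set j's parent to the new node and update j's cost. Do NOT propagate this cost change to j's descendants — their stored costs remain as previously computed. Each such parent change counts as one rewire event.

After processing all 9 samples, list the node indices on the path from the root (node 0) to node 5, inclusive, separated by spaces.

1. q=(20,23) nearest=0 d=23 new=(3,2) → add node 1 parent=0 cost=2
2. q=(35,25) nearest=1 d=32 new=(5,4) → add node 2 parent=1 cost=4
3. q=(9,32) nearest=2 d=28 new=(7,6) → add node 3 parent=2 cost=6
4. q=(46,1) nearest=3 d=39 new=(9,4) → add node 4 parent=3 cost=8
5. q=(21,18) nearest=3 d=14 new=(9,8) → add node 5 parent=3 cost=8
6. q=(24,36) nearest=5 d=28 new=(11,10) → blocked by [10,19]×[8,15], reject
7. q=(46,20) nearest=4 d=37 new=(11,6) → add node 6 parent=4 cost=10
8. q=(44,32) nearest=6 d=33 new=(13,8) → blocked by [10,19]×[8,15], reject
9. q=(28,24) nearest=6 d=18 new=(13,8) → blocked by [10,19]×[8,15], reject

Path: 0 1 2 3 5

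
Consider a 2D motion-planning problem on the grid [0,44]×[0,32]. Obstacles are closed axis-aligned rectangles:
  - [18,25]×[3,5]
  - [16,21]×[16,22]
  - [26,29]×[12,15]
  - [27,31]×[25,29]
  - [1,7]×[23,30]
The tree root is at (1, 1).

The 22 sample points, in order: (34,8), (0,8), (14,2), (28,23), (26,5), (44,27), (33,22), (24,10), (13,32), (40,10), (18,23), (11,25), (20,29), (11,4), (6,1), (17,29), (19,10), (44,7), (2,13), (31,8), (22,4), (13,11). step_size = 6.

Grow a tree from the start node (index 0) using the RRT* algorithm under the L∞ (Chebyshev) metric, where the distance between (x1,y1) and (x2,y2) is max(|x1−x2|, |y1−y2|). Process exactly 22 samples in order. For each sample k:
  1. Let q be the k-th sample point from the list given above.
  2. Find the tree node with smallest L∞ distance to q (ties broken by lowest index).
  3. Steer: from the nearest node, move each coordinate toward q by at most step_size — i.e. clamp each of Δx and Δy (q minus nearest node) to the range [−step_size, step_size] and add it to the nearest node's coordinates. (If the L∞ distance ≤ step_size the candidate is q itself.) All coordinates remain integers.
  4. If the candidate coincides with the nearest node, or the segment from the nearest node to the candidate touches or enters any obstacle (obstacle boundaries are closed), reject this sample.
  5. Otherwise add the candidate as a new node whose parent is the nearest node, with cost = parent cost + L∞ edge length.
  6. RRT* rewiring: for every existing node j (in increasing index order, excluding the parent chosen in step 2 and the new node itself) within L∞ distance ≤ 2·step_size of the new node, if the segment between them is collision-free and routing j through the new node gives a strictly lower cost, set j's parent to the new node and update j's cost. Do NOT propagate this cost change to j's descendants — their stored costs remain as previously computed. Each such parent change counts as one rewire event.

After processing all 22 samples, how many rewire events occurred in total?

1. q=(34,8) nearest=0 d=33 new=(7,7) → add node 1 parent=0 cost=6
2. q=(0,8) nearest=0 d=7 new=(0,7) → add node 2 parent=0 cost=6
3. q=(14,2) nearest=1 d=7 new=(13,2) → add node 3 parent=1 cost=12
4. q=(28,23) nearest=1 d=21 new=(13,13) → add node 4 parent=1 cost=12
5. q=(26,5) nearest=3 d=13 new=(19,5) → blocked by [18,25]×[3,5], reject
6. q=(44,27) nearest=3 d=31 new=(19,8) → add node 5 parent=3 cost=18
7. q=(33,22) nearest=5 d=14 new=(25,14) → add node 6 parent=5 cost=24
8. q=(24,10) nearest=6 d=4 new=(24,10) → add node 7 parent=6 cost=28
9. q=(13,32) nearest=6 d=18 new=(19,20) → blocked by [16,21]×[16,22], reject
10. q=(40,10) nearest=6 d=15 new=(31,10) → blocked by [26,29]×[12,15], reject
11. q=(18,23) nearest=6 d=9 new=(19,20) → blocked by [16,21]×[16,22], reject
12. q=(11,25) nearest=4 d=12 new=(11,19) → add node 8 parent=4 cost=18
13. q=(20,29) nearest=8 d=10 new=(17,25) → add node 9 parent=8 cost=24
14. q=(11,4) nearest=3 d=2 new=(11,4) → add node 10 parent=3 cost=14
15. q=(6,1) nearest=0 d=5 new=(6,1) → add node 11 parent=0 cost=5; rewire 10→11 (10<14)
16. q=(17,29) nearest=9 d=4 new=(17,29) → add node 12 parent=9 cost=28
17. q=(19,10) nearest=5 d=2 new=(19,10) → add node 13 parent=5 cost=20; rewire 7→13 (25<28)
18. q=(44,7) nearest=6 d=19 new=(31,8) → blocked by [26,29]×[12,15], reject
19. q=(2,13) nearest=1 d=6 new=(2,13) → add node 14 parent=1 cost=12
20. q=(31,8) nearest=6 d=6 new=(31,8) → blocked by [26,29]×[12,15], reject
21. q=(22,4) nearest=5 d=4 new=(22,4) → blocked by [18,25]×[3,5], reject
22. q=(13,11) nearest=4 d=2 new=(13,11) → add node 15 parent=4 cost=14

Rewire events: 2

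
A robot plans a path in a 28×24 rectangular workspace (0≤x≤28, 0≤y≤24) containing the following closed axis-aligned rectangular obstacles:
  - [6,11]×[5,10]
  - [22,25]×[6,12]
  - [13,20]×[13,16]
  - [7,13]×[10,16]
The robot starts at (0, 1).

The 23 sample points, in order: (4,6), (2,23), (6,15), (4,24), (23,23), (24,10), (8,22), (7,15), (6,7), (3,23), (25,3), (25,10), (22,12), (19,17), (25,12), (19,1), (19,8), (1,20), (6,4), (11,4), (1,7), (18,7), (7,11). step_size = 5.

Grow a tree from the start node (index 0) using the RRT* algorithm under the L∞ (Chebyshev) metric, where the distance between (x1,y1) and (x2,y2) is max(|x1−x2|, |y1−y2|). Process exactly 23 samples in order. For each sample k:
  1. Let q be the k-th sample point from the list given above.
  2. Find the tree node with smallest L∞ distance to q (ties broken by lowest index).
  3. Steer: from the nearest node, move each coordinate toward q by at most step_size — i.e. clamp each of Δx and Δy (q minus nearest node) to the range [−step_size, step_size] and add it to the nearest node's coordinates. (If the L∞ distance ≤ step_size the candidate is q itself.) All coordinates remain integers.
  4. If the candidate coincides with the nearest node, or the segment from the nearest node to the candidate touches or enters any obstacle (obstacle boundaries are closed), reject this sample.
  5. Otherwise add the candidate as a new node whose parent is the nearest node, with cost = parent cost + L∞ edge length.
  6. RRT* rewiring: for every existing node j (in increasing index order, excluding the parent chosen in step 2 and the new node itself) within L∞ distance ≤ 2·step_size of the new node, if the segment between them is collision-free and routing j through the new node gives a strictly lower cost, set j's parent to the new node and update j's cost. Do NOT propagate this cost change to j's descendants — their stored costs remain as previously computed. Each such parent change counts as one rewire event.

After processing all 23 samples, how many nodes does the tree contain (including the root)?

Node count: 14

1. q=(4,6) nearest=0 d=5 new=(4,6) → add node 1 parent=0 cost=5
2. q=(2,23) nearest=1 d=17 new=(2,11) → add node 2 parent=1 cost=10
3. q=(6,15) nearest=2 d=4 new=(6,15) → add node 3 parent=2 cost=14
4. q=(4,24) nearest=3 d=9 new=(4,20) → add node 4 parent=3 cost=19
5. q=(23,23) nearest=3 d=17 new=(11,20) → blocked by [7,13]×[10,16], reject
6. q=(24,10) nearest=3 d=18 new=(11,10) → blocked by [6,11]×[5,10], reject
7. q=(8,22) nearest=4 d=4 new=(8,22) → add node 5 parent=4 cost=23
8. q=(7,15) nearest=3 d=1 new=(7,15) → blocked by [7,13]×[10,16], reject
9. q=(6,7) nearest=1 d=2 new=(6,7) → blocked by [6,11]×[5,10], reject
10. q=(3,23) nearest=4 d=3 new=(3,23) → add node 6 parent=4 cost=22
11. q=(25,3) nearest=3 d=19 new=(11,10) → blocked by [6,11]×[5,10], reject
12. q=(25,10) nearest=5 d=17 new=(13,17) → add node 7 parent=5 cost=28
13. q=(22,12) nearest=7 d=9 new=(18,12) → blocked by [13,20]×[13,16], reject
14. q=(19,17) nearest=7 d=6 new=(18,17) → add node 8 parent=7 cost=33
15. q=(25,12) nearest=8 d=7 new=(23,12) → blocked by [22,25]×[6,12], reject
16. q=(19,1) nearest=3 d=14 new=(11,10) → blocked by [6,11]×[5,10], reject
17. q=(19,8) nearest=7 d=9 new=(18,12) → blocked by [13,20]×[13,16], reject
18. q=(1,20) nearest=4 d=3 new=(1,20) → add node 9 parent=4 cost=22
19. q=(6,4) nearest=1 d=2 new=(6,4) → add node 10 parent=1 cost=7
20. q=(11,4) nearest=10 d=5 new=(11,4) → add node 11 parent=10 cost=12
21. q=(1,7) nearest=1 d=3 new=(1,7) → add node 12 parent=1 cost=8
22. q=(18,7) nearest=11 d=7 new=(16,7) → add node 13 parent=11 cost=17
23. q=(7,11) nearest=3 d=4 new=(7,11) → blocked by [7,13]×[10,16], reject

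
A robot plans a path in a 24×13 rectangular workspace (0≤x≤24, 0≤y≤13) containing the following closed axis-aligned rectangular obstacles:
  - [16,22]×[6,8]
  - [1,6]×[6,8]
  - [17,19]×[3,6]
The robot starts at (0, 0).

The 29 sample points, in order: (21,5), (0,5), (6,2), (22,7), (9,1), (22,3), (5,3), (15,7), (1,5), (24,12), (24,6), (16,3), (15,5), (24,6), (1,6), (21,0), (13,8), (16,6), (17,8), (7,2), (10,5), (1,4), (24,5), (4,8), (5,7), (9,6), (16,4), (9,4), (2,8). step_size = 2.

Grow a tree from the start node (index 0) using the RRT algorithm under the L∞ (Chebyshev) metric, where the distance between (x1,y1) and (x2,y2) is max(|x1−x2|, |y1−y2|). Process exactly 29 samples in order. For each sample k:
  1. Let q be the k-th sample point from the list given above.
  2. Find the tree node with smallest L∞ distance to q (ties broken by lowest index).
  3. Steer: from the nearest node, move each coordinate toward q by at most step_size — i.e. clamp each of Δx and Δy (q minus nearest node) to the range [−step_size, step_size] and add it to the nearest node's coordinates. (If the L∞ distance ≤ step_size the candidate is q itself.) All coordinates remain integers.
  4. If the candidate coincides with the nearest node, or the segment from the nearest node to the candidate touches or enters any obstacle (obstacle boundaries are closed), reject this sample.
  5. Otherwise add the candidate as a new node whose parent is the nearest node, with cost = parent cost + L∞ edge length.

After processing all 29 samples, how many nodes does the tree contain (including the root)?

1. q=(21,5) nearest=0 d=21 new=(2,2) → add node 1 parent=0 cost=2
2. q=(0,5) nearest=1 d=3 new=(0,4) → add node 2 parent=1 cost=4
3. q=(6,2) nearest=1 d=4 new=(4,2) → add node 3 parent=1 cost=4
4. q=(22,7) nearest=3 d=18 new=(6,4) → add node 4 parent=3 cost=6
5. q=(9,1) nearest=4 d=3 new=(8,2) → add node 5 parent=4 cost=8
6. q=(22,3) nearest=5 d=14 new=(10,3) → add node 6 parent=5 cost=10
7. q=(5,3) nearest=3 d=1 new=(5,3) → add node 7 parent=3 cost=5
8. q=(15,7) nearest=6 d=5 new=(12,5) → add node 8 parent=6 cost=12
9. q=(1,5) nearest=2 d=1 new=(1,5) → add node 9 parent=2 cost=5
10. q=(24,12) nearest=8 d=12 new=(14,7) → add node 10 parent=8 cost=14
11. q=(24,6) nearest=10 d=10 new=(16,6) → blocked by [16,22]×[6,8], reject
12. q=(16,3) nearest=8 d=4 new=(14,3) → add node 11 parent=8 cost=14
13. q=(15,5) nearest=10 d=2 new=(15,5) → add node 12 parent=10 cost=16
14. q=(24,6) nearest=12 d=9 new=(17,6) → blocked by [16,22]×[6,8], reject
15. q=(1,6) nearest=9 d=1 new=(1,6) → blocked by [1,6]×[6,8], reject
16. q=(21,0) nearest=12 d=6 new=(17,3) → blocked by [17,19]×[3,6], reject
17. q=(13,8) nearest=10 d=1 new=(13,8) → add node 13 parent=10 cost=15
18. q=(16,6) nearest=12 d=1 new=(16,6) → blocked by [16,22]×[6,8], reject
19. q=(17,8) nearest=10 d=3 new=(16,8) → blocked by [16,22]×[6,8], reject
20. q=(7,2) nearest=5 d=1 new=(7,2) → add node 14 parent=5 cost=9
21. q=(10,5) nearest=6 d=2 new=(10,5) → add node 15 parent=6 cost=12
22. q=(1,4) nearest=2 d=1 new=(1,4) → add node 16 parent=2 cost=5
23. q=(24,5) nearest=12 d=9 new=(17,5) → blocked by [17,19]×[3,6], reject
24. q=(4,8) nearest=9 d=3 new=(3,7) → blocked by [1,6]×[6,8], reject
25. q=(5,7) nearest=4 d=3 new=(5,6) → blocked by [1,6]×[6,8], reject
26. q=(9,6) nearest=15 d=1 new=(9,6) → add node 17 parent=15 cost=13
27. q=(16,4) nearest=12 d=1 new=(16,4) → add node 18 parent=12 cost=17
28. q=(9,4) nearest=6 d=1 new=(9,4) → add node 19 parent=6 cost=11
29. q=(2,8) nearest=9 d=3 new=(2,7) → blocked by [1,6]×[6,8], reject

Node count: 20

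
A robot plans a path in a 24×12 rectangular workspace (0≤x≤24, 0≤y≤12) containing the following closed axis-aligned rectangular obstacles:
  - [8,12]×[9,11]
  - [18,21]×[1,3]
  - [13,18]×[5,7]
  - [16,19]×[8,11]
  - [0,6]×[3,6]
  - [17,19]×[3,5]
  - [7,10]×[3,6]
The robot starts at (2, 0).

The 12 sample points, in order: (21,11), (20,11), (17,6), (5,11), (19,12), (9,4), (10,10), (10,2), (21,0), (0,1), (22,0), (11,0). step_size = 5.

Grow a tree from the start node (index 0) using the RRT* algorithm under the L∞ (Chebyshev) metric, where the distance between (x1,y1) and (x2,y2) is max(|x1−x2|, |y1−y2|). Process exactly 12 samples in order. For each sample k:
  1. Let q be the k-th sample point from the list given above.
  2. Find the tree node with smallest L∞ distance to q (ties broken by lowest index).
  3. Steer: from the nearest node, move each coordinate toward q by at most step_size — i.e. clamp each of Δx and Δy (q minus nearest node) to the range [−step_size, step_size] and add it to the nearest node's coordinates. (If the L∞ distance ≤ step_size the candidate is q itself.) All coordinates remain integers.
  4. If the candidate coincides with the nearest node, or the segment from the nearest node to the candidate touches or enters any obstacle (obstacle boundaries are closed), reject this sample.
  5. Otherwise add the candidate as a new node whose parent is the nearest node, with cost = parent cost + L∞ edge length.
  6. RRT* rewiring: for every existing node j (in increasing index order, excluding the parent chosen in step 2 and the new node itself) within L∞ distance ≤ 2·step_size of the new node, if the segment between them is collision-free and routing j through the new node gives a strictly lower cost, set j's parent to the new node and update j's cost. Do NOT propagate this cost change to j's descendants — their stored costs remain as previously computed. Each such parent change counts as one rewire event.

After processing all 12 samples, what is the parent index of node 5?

Parent of node 5: 2

1. q=(21,11) nearest=0 d=19 new=(7,5) → blocked by [0,6]×[3,6], reject
2. q=(20,11) nearest=0 d=18 new=(7,5) → blocked by [0,6]×[3,6], reject
3. q=(17,6) nearest=0 d=15 new=(7,5) → blocked by [0,6]×[3,6], reject
4. q=(5,11) nearest=0 d=11 new=(5,5) → blocked by [0,6]×[3,6], reject
5. q=(19,12) nearest=0 d=17 new=(7,5) → blocked by [0,6]×[3,6], reject
6. q=(9,4) nearest=0 d=7 new=(7,4) → blocked by [0,6]×[3,6], reject
7. q=(10,10) nearest=0 d=10 new=(7,5) → blocked by [0,6]×[3,6], reject
8. q=(10,2) nearest=0 d=8 new=(7,2) → add node 1 parent=0 cost=5
9. q=(21,0) nearest=1 d=14 new=(12,0) → add node 2 parent=1 cost=10
10. q=(0,1) nearest=0 d=2 new=(0,1) → add node 3 parent=0 cost=2
11. q=(22,0) nearest=2 d=10 new=(17,0) → add node 4 parent=2 cost=15
12. q=(11,0) nearest=2 d=1 new=(11,0) → add node 5 parent=2 cost=11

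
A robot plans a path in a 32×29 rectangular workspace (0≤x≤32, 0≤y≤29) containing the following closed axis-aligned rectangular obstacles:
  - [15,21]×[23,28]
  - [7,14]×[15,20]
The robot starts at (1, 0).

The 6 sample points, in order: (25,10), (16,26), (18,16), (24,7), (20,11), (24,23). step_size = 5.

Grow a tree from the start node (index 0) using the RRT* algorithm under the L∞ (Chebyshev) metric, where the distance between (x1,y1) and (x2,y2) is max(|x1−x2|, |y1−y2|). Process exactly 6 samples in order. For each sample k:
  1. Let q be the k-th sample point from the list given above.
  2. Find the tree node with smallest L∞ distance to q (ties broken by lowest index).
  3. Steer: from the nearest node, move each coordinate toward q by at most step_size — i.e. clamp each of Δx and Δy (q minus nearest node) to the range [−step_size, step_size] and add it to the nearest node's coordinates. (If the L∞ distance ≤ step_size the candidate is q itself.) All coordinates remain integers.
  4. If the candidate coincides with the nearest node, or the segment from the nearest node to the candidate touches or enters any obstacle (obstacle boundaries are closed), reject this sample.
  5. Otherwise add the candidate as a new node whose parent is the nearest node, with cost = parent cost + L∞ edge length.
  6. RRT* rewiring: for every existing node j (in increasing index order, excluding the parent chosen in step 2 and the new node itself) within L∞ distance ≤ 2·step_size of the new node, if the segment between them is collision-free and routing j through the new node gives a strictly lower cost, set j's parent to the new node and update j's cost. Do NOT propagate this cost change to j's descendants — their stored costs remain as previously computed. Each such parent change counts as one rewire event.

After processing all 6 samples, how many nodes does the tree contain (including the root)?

1. q=(25,10) nearest=0 d=24 new=(6,5) → add node 1 parent=0 cost=5
2. q=(16,26) nearest=1 d=21 new=(11,10) → add node 2 parent=1 cost=10
3. q=(18,16) nearest=2 d=7 new=(16,15) → add node 3 parent=2 cost=15
4. q=(24,7) nearest=3 d=8 new=(21,10) → add node 4 parent=3 cost=20
5. q=(20,11) nearest=4 d=1 new=(20,11) → add node 5 parent=4 cost=21
6. q=(24,23) nearest=3 d=8 new=(21,20) → add node 6 parent=3 cost=20

Node count: 7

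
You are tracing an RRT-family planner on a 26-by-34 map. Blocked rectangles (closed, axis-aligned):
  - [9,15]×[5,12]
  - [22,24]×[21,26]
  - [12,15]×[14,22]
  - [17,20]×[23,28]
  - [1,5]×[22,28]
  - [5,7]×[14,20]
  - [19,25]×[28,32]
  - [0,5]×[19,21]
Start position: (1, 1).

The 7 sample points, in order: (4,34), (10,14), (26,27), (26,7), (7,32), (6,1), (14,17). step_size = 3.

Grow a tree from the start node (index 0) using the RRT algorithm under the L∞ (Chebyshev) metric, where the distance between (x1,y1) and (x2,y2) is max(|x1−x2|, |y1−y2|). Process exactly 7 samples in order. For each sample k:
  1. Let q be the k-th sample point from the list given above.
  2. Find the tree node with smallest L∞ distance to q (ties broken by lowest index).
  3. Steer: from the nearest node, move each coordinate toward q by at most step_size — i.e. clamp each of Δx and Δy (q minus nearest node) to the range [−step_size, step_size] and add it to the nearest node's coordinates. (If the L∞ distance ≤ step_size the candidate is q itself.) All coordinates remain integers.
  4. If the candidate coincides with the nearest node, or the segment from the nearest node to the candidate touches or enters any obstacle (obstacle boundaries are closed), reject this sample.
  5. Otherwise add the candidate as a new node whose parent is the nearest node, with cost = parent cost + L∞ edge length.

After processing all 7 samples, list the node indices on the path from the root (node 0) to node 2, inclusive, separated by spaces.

Path: 0 1 2

1. q=(4,34) nearest=0 d=33 new=(4,4) → add node 1 parent=0 cost=3
2. q=(10,14) nearest=1 d=10 new=(7,7) → add node 2 parent=1 cost=6
3. q=(26,27) nearest=2 d=20 new=(10,10) → blocked by [9,15]×[5,12], reject
4. q=(26,7) nearest=2 d=19 new=(10,7) → blocked by [9,15]×[5,12], reject
5. q=(7,32) nearest=2 d=25 new=(7,10) → add node 3 parent=2 cost=9
6. q=(6,1) nearest=1 d=3 new=(6,1) → add node 4 parent=1 cost=6
7. q=(14,17) nearest=3 d=7 new=(10,13) → blocked by [9,15]×[5,12], reject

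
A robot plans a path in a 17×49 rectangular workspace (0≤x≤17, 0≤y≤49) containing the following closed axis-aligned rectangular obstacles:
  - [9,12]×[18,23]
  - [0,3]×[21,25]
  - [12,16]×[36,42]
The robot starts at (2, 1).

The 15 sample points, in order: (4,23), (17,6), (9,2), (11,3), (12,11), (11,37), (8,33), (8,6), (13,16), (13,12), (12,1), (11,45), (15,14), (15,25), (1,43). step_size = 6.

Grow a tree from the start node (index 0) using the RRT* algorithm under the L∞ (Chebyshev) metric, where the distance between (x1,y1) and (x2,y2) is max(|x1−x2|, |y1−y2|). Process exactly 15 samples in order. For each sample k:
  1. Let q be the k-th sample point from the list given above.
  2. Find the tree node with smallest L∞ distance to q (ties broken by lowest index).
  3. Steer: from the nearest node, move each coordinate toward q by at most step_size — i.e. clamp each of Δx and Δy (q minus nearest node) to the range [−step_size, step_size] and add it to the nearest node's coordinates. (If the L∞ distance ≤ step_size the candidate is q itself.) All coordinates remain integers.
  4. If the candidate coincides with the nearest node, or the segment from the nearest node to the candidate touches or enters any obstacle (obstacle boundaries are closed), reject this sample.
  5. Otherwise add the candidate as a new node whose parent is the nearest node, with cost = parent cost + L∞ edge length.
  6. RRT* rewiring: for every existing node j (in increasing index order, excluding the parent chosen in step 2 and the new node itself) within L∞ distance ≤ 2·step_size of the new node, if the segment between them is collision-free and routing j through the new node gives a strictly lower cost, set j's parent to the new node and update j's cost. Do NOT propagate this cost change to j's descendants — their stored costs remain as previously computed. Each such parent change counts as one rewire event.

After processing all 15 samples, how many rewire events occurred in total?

Rewire events: 2

1. q=(4,23) nearest=0 d=22 new=(4,7) → add node 1 parent=0 cost=6
2. q=(17,6) nearest=1 d=13 new=(10,6) → add node 2 parent=1 cost=12
3. q=(9,2) nearest=2 d=4 new=(9,2) → add node 3 parent=2 cost=16
4. q=(11,3) nearest=3 d=2 new=(11,3) → add node 4 parent=3 cost=18
5. q=(12,11) nearest=2 d=5 new=(12,11) → add node 5 parent=2 cost=17
6. q=(11,37) nearest=5 d=26 new=(11,17) → add node 6 parent=5 cost=23
7. q=(8,33) nearest=6 d=16 new=(8,23) → blocked by [9,12]×[18,23], reject
8. q=(8,6) nearest=2 d=2 new=(8,6) → add node 7 parent=2 cost=14; rewire 4→7 (17<18)
9. q=(13,16) nearest=6 d=2 new=(13,16) → add node 8 parent=6 cost=25
10. q=(13,12) nearest=5 d=1 new=(13,12) → add node 9 parent=5 cost=18; rewire 8→9 (22<25)
11. q=(12,1) nearest=4 d=2 new=(12,1) → add node 10 parent=4 cost=19
12. q=(11,45) nearest=6 d=28 new=(11,23) → blocked by [9,12]×[18,23], reject
13. q=(15,14) nearest=8 d=2 new=(15,14) → add node 11 parent=8 cost=24
14. q=(15,25) nearest=6 d=8 new=(15,23) → blocked by [9,12]×[18,23], reject
15. q=(1,43) nearest=6 d=26 new=(5,23) → blocked by [9,12]×[18,23], reject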